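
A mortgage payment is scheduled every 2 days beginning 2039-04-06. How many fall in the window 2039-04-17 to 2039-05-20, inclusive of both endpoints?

17

Occurrences land 2·i days after 2039-04-06 for i = 0, 1, 2, …
2039-04-17 is 11 days after the start; 11 ÷ 2 = 5 remainder 1; since the remainder is 1, round up to i = 6. First occurrence in the window: #7 on 2039-04-18 (6×2 = 12 days in).
2039-05-20 is 44 days after the start; 44 ÷ 2 = 22 remainder 0. Last occurrence in the window: #23 on 2039-05-20.
Occurrences #7 through #23: 17 in total.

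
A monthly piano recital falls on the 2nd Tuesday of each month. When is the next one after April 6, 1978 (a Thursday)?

April 11, 1978

April 1978 starts on a Saturday; its first Tuesday is the 4th, so the 2nd Tuesday is the 11th — April 11, 1978.
April 11, 1978 is after April 6, 1978, so that is the next one.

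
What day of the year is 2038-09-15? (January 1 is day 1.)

Days in months before September: 31 + 28 + 31 + 30 + 31 + 30 + 31 + 31 = 243.
Plus 15 days into September → day 258.

258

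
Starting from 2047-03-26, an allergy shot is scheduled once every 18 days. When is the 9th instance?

The 9th occurrence is 8 intervals after the first: 8 × 18 = 144 days after 2047-03-26.
March has 31 days — 5 days to the end of March leaves 139.
April has 30 days (109 left).
May has 31 days (78 left).
June has 30 days (48 left).
July has 31 days (17 left).
17 days into August → 2047-08-17.

2047-08-17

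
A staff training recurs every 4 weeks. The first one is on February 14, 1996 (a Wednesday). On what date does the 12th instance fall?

December 18, 1996

The 12th occurrence is 11 intervals after the first: 11 × 28 = 308 days after February 14, 1996.
February has 29 days — 15 days to the end of February leaves 293.
March has 31 days (262 left).
April has 30 days (232 left).
May has 31 days (201 left).
June has 30 days (171 left).
July has 31 days (140 left).
August has 31 days (109 left).
September has 30 days (79 left).
October has 31 days (48 left).
November has 30 days (18 left).
18 days into December → December 18, 1996.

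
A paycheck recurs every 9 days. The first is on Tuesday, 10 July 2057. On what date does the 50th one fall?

The 50th occurrence is 49 intervals after the first: 49 × 9 = 441 days after 10 July 2057.
July has 31 days — 21 days to the end of July leaves 420.
From end of July to end of 2057 is 153 days (267 left).
January has 31 days (236 left).
February has 28 days (208 left).
March has 31 days (177 left).
April has 30 days (147 left).
May has 31 days (116 left).
June has 30 days (86 left).
July has 31 days (55 left).
August has 31 days (24 left).
24 days into September → 24 September 2058.

24 September 2058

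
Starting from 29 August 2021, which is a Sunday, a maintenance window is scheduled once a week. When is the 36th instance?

The 36th occurrence is 35 intervals after the first: 35 × 7 = 245 days after 29 August 2021.
August has 31 days — 2 days to the end of August leaves 243.
September has 30 days (213 left).
October has 31 days (182 left).
November has 30 days (152 left).
December has 31 days (121 left).
January has 31 days (90 left).
February has 28 days (62 left).
March has 31 days (31 left).
April has 30 days (1 left).
1 day into May → 1 May 2022.

1 May 2022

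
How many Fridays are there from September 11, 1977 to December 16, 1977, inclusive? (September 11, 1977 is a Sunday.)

14

September 11, 1977 is a Sunday; the first Friday on or after it is September 16, 1977 (5 days later).
From September 16, 1977 to December 16, 1977: 14 + 31 + 30 + 16 = 91 days (rest of September, October, November, December).
91 ÷ 7 = 13 full weeks with remainder 0, so 13 more Fridays after the first → 14.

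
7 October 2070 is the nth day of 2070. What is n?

Days in months before October: 31 + 28 + 31 + 30 + 31 + 30 + 31 + 31 + 30 = 273.
Plus 7 days into October → day 280.

280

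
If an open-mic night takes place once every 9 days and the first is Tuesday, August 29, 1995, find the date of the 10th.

The 10th occurrence is 9 intervals after the first: 9 × 9 = 81 days after August 29, 1995.
August has 31 days — 2 days to the end of August leaves 79.
September has 30 days (49 left).
October has 31 days (18 left).
18 days into November → November 18, 1995.

November 18, 1995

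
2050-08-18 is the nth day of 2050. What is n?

230

Days in months before August: 31 + 28 + 31 + 30 + 31 + 30 + 31 = 212.
Plus 18 days into August → day 230.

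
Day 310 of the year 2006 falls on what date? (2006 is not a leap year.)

January has 31 days (310 − 31 = 279 remain).
February has 28 days (279 − 28 = 251 remain).
March has 31 days (251 − 31 = 220 remain).
April has 30 days (220 − 30 = 190 remain).
May has 31 days (190 − 31 = 159 remain).
June has 30 days (159 − 30 = 129 remain).
July has 31 days (129 − 31 = 98 remain).
August has 31 days (98 − 31 = 67 remain).
September has 30 days (67 − 30 = 37 remain).
October has 31 days (37 − 31 = 6 remain).
6 into November → November 6.

2006-11-06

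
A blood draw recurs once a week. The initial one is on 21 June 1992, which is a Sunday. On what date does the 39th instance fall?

The 39th occurrence is 38 intervals after the first: 38 × 7 = 266 days after 21 June 1992.
June has 30 days — 9 days to the end of June leaves 257.
July has 31 days (226 left).
August has 31 days (195 left).
September has 30 days (165 left).
October has 31 days (134 left).
November has 30 days (104 left).
December has 31 days (73 left).
January has 31 days (42 left).
February has 28 days (14 left).
14 days into March → 14 March 1993.

14 March 1993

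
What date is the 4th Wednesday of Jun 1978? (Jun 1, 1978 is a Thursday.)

Jun 28, 1978

Jun 1978 begins on a Thursday, so the first Wednesday is Jun 7 (6 days later).
The 4th Wednesday is 3 weeks later: 7 + 21 = 28.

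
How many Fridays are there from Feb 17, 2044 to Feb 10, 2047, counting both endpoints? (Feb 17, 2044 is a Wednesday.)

156

Feb 17, 2044 is a Wednesday; the first Friday on or after it is Feb 19, 2044 (2 days later).
From Feb 19, 2044 to Feb 10, 2047: 316 + 365 + 365 + 41 = 1087 days (rest of 2044, 2045, 2046, to Feb 10, 2047 in 2047).
1087 ÷ 7 = 155 full weeks with remainder 2, so 155 more Fridays after the first → 156.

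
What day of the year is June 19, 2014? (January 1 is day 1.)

170

Days in months before June: 31 + 28 + 31 + 30 + 31 = 151.
Plus 19 days into June → day 170.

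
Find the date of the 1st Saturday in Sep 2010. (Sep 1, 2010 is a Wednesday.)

Sep 2010 begins on a Wednesday, so the first Saturday is Sep 4 (3 days later).

Sep 4, 2010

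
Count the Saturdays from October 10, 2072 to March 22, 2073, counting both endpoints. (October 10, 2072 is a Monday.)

October 10, 2072 is a Monday; the first Saturday on or after it is October 15, 2072 (5 days later).
From October 15, 2072 to March 22, 2073: 16 + 30 + 31 + 31 + 28 + 22 = 158 days (rest of October, November, December, January, February, March).
158 ÷ 7 = 22 full weeks with remainder 4, so 22 more Saturdays after the first → 23.

23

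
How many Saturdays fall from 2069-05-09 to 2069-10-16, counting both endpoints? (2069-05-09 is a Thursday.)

2069-05-09 is a Thursday; the first Saturday on or after it is 2069-05-11 (2 days later).
From 2069-05-11 to 2069-10-16: 20 + 30 + 31 + 31 + 30 + 16 = 158 days (rest of May, June, July, August, September, October).
158 ÷ 7 = 22 full weeks with remainder 4, so 22 more Saturdays after the first → 23.

23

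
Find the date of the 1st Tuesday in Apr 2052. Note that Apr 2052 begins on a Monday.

Apr 2, 2052

Apr 2052 begins on a Monday, so the first Tuesday is Apr 2 (1 day later).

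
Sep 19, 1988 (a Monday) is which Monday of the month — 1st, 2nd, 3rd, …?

3rd

Day 19 falls in week ⌈19/7⌉ of the month.
Days 1–7 hold the 1st Monday, 8–14 the 2nd, 15–21 the 3rd, 22–28 the 4th, 29–31 the 5th.
19 is in the range for the 3rd.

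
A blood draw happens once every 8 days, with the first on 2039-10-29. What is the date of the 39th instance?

2040-08-28

The 39th occurrence is 38 intervals after the first: 38 × 8 = 304 days after 2039-10-29.
October has 31 days — 2 days to the end of October leaves 302.
November has 30 days (272 left).
December has 31 days (241 left).
January has 31 days (210 left).
February has 29 days (181 left).
March has 31 days (150 left).
April has 30 days (120 left).
May has 31 days (89 left).
June has 30 days (59 left).
July has 31 days (28 left).
28 days into August → 2040-08-28.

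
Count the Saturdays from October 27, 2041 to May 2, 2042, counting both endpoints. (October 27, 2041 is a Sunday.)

October 27, 2041 is a Sunday; the first Saturday on or after it is November 2, 2041 (6 days later).
From November 2, 2041 to May 2, 2042: 28 + 31 + 31 + 28 + 31 + 30 + 2 = 181 days (rest of November, December, January, February, March, April, May).
181 ÷ 7 = 25 full weeks with remainder 6, so 25 more Saturdays after the first → 26.

26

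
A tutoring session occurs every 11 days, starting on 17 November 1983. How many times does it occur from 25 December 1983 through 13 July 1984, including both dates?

Occurrences land 11·i days after 17 November 1983 for i = 0, 1, 2, …
25 December 1983 is 38 days after the start; 38 ÷ 11 = 3 remainder 5; since the remainder is 5, round up to i = 4. First occurrence in the window: #5 on 31 December 1983 (4×11 = 44 days in).
13 July 1984 is 239 days after the start; 239 ÷ 11 = 21 remainder 8. Last occurrence in the window: #22 on 5 July 1984.
Occurrences #5 through #22: 18 in total.

18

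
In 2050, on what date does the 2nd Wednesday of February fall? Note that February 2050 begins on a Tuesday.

February 2050 begins on a Tuesday, so the first Wednesday is February 2 (1 day later).
The 2nd Wednesday is 1 weeks later: 2 + 7 = 9.

9 February 2050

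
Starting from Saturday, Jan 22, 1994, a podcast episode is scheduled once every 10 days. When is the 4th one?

The 4th occurrence is 3 intervals after the first: 3 × 10 = 30 days after Jan 22, 1994.
Jan has 31 days — 9 days to the end of Jan leaves 21.
21 days into Feb → Feb 21, 1994.

Feb 21, 1994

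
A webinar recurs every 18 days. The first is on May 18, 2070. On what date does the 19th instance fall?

The 19th occurrence is 18 intervals after the first: 18 × 18 = 324 days after May 18, 2070.
May has 31 days — 13 days to the end of May leaves 311.
Jun has 30 days (281 left).
Jul has 31 days (250 left).
Aug has 31 days (219 left).
Sep has 30 days (189 left).
Oct has 31 days (158 left).
Nov has 30 days (128 left).
Dec has 31 days (97 left).
Jan has 31 days (66 left).
Feb has 28 days (38 left).
Mar has 31 days (7 left).
7 days into Apr → Apr 7, 2071.

Apr 7, 2071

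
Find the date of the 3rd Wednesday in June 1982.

1982-06-16

June 1982 begins on a Tuesday, so the first Wednesday is June 2 (1 day later).
The 3rd Wednesday is 2 weeks later: 2 + 14 = 16.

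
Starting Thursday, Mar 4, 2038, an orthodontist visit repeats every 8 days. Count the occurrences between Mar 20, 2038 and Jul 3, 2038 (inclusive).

Occurrences land 8·i days after Mar 4, 2038 for i = 0, 1, 2, …
Mar 20, 2038 is 16 days after the start; 16 ÷ 8 = 2 remainder 0. First occurrence in the window: #3 on Mar 20, 2038 (2×8 = 16 days in).
Jul 3, 2038 is 121 days after the start; 121 ÷ 8 = 15 remainder 1. Last occurrence in the window: #16 on Jul 2, 2038.
Occurrences #3 through #16: 14 in total.

14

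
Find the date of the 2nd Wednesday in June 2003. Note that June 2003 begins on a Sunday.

June 2003 begins on a Sunday, so the first Wednesday is June 4 (3 days later).
The 2nd Wednesday is 1 weeks later: 4 + 7 = 11.

2003-06-11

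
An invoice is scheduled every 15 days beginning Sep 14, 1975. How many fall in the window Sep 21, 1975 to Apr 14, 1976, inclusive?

14

Occurrences land 15·i days after Sep 14, 1975 for i = 0, 1, 2, …
Sep 21, 1975 is 7 days after the start; 7 ÷ 15 = 0 remainder 7; since the remainder is 7, round up to i = 1. First occurrence in the window: #2 on Sep 29, 1975 (1×15 = 15 days in).
Apr 14, 1976 is 213 days after the start; 213 ÷ 15 = 14 remainder 3. Last occurrence in the window: #15 on Apr 11, 1976.
Occurrences #2 through #15: 14 in total.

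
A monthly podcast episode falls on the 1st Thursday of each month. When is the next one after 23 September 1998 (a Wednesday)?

September 1998 starts on a Tuesday, so its 1st Thursday is 3 September 1998 (2 days in).
That is not after 23 September 1998, so look at October 1998.
October 1998 starts on a Thursday, so its 1st Thursday is 1 October 1998.

1 October 1998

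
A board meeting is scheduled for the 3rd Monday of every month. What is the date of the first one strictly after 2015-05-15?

May 2015 starts on a Friday; its first Monday is the 4th, so the 3rd Monday is the 18th — 2015-05-18.
2015-05-18 is after 2015-05-15, so that is the next one.

2015-05-18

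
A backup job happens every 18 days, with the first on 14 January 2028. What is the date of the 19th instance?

The 19th occurrence is 18 intervals after the first: 18 × 18 = 324 days after 14 January 2028.
January has 31 days — 17 days to the end of January leaves 307.
February has 29 days (278 left).
March has 31 days (247 left).
April has 30 days (217 left).
May has 31 days (186 left).
June has 30 days (156 left).
July has 31 days (125 left).
August has 31 days (94 left).
September has 30 days (64 left).
October has 31 days (33 left).
November has 30 days (3 left).
3 days into December → 3 December 2028.

3 December 2028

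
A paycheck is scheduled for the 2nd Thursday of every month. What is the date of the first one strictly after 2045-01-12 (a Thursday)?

January 2045 starts on a Sunday; its first Thursday is the 5th, so the 2nd Thursday is the 12th — 2045-01-12.
That is not after 2045-01-12, so look at February 2045.
February 2045 starts on a Wednesday; its first Thursday is the 2nd, so the 2nd Thursday is the 9th — 2045-02-09.

2045-02-09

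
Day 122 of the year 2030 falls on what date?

2 May 2030

January has 31 days (122 − 31 = 91 remain).
February has 28 days (91 − 28 = 63 remain).
March has 31 days (63 − 31 = 32 remain).
April has 30 days (32 − 30 = 2 remain).
2 into May → May 2.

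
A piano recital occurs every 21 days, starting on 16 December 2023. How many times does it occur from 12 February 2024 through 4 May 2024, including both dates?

4

Occurrences land 21·i days after 16 December 2023 for i = 0, 1, 2, …
12 February 2024 is 58 days after the start; 58 ÷ 21 = 2 remainder 16; since the remainder is 16, round up to i = 3. First occurrence in the window: #4 on 17 February 2024 (3×21 = 63 days in).
4 May 2024 is 140 days after the start; 140 ÷ 21 = 6 remainder 14. Last occurrence in the window: #7 on 20 April 2024.
Occurrences #4 through #7: 4 in total.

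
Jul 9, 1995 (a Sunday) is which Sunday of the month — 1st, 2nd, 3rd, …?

2nd

Day 9 falls in week ⌈9/7⌉ of the month.
Days 1–7 hold the 1st Sunday, 8–14 the 2nd, 15–21 the 3rd, 22–28 the 4th, 29–31 the 5th.
9 is in the range for the 2nd.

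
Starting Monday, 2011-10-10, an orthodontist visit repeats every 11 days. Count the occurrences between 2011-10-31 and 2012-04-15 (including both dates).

Occurrences land 11·i days after 2011-10-10 for i = 0, 1, 2, …
2011-10-31 is 21 days after the start; 21 ÷ 11 = 1 remainder 10; since the remainder is 10, round up to i = 2. First occurrence in the window: #3 on 2011-11-01 (2×11 = 22 days in).
2012-04-15 is 188 days after the start; 188 ÷ 11 = 17 remainder 1. Last occurrence in the window: #18 on 2012-04-14.
Occurrences #3 through #18: 16 in total.

16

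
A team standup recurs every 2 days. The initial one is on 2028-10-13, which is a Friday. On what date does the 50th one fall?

The 50th occurrence is 49 intervals after the first: 49 × 2 = 98 days after 2028-10-13.
October has 31 days — 18 days to the end of October leaves 80.
November has 30 days (50 left).
December has 31 days (19 left).
19 days into January → 2029-01-19.

2029-01-19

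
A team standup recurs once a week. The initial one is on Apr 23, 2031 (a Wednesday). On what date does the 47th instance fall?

Mar 10, 2032

The 47th occurrence is 46 intervals after the first: 46 × 7 = 322 days after Apr 23, 2031.
Apr has 30 days — 7 days to the end of Apr leaves 315.
May has 31 days (284 left).
Jun has 30 days (254 left).
Jul has 31 days (223 left).
Aug has 31 days (192 left).
Sep has 30 days (162 left).
Oct has 31 days (131 left).
Nov has 30 days (101 left).
Dec has 31 days (70 left).
Jan has 31 days (39 left).
Feb has 29 days (10 left).
10 days into Mar → Mar 10, 2032.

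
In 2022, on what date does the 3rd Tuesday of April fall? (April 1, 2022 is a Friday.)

April 2022 begins on a Friday, so the first Tuesday is April 5 (4 days later).
The 3rd Tuesday is 2 weeks later: 5 + 14 = 19.

19 April 2022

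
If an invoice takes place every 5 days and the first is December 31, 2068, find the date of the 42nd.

The 42nd occurrence is 41 intervals after the first: 41 × 5 = 205 days after December 31, 2068.
December has 31 days — 0 days to the end of December leaves 205.
January has 31 days (174 left).
February has 28 days (146 left).
March has 31 days (115 left).
April has 30 days (85 left).
May has 31 days (54 left).
June has 30 days (24 left).
24 days into July → July 24, 2069.

July 24, 2069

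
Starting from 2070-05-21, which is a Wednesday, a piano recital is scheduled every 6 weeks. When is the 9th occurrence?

2071-04-22

The 9th occurrence is 8 intervals after the first: 8 × 42 = 336 days after 2070-05-21.
May has 31 days — 10 days to the end of May leaves 326.
June has 30 days (296 left).
July has 31 days (265 left).
August has 31 days (234 left).
September has 30 days (204 left).
October has 31 days (173 left).
November has 30 days (143 left).
December has 31 days (112 left).
January has 31 days (81 left).
February has 28 days (53 left).
March has 31 days (22 left).
22 days into April → 2071-04-22.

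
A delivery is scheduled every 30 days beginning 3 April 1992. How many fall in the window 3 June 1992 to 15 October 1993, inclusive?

16

Occurrences land 30·i days after 3 April 1992 for i = 0, 1, 2, …
3 June 1992 is 61 days after the start; 61 ÷ 30 = 2 remainder 1; since the remainder is 1, round up to i = 3. First occurrence in the window: #4 on 2 July 1992 (3×30 = 90 days in).
15 October 1993 is 560 days after the start; 560 ÷ 30 = 18 remainder 20. Last occurrence in the window: #19 on 25 September 1993.
Occurrences #4 through #19: 16 in total.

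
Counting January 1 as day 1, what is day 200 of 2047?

January has 31 days (200 − 31 = 169 remain).
February has 28 days (169 − 28 = 141 remain).
March has 31 days (141 − 31 = 110 remain).
April has 30 days (110 − 30 = 80 remain).
May has 31 days (80 − 31 = 49 remain).
June has 30 days (49 − 30 = 19 remain).
19 into July → July 19.

19 July 2047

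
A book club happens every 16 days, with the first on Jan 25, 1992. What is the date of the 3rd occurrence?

Feb 26, 1992

The 3rd occurrence is 2 intervals after the first: 2 × 16 = 32 days after Jan 25, 1992.
Jan has 31 days — 6 days to the end of Jan leaves 26.
26 days into Feb → Feb 26, 1992.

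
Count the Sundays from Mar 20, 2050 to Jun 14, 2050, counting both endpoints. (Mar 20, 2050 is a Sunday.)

13

Mar 20, 2050 is a Sunday; the first Sunday on or after it is Mar 20, 2050.
From Mar 20, 2050 to Jun 14, 2050: 11 + 30 + 31 + 14 = 86 days (rest of Mar, Apr, May, Jun).
86 ÷ 7 = 12 full weeks with remainder 2, so 12 more Sundays after the first → 13.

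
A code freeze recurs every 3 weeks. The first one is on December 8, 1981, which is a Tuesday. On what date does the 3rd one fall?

January 19, 1982

The 3rd occurrence is 2 intervals after the first: 2 × 21 = 42 days after December 8, 1981.
December has 31 days — 23 days to the end of December leaves 19.
19 days into January → January 19, 1982.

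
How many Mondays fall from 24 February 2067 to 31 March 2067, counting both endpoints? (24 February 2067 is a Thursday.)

5

24 February 2067 is a Thursday; the first Monday on or after it is 28 February 2067 (4 days later).
From 28 February 2067 to 31 March 2067: 0 + 31 = 31 days (rest of February, March).
31 ÷ 7 = 4 full weeks with remainder 3, so 4 more Mondays after the first → 5.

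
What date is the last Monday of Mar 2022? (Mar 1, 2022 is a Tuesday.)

Mar 2022 begins on a Tuesday, so the first Monday is Mar 7 (6 days later).
Mar 2022 has 31 days. Adding weeks: 7, 14, 21, 28 — the last one ≤ 31 is the 28th.

Mar 28, 2022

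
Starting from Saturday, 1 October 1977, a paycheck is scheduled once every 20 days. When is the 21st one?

The 21st occurrence is 20 intervals after the first: 20 × 20 = 400 days after 1 October 1977.
October has 31 days — 30 days to the end of October leaves 370.
November has 30 days (340 left).
December has 31 days (309 left).
January has 31 days (278 left).
February has 28 days (250 left).
March has 31 days (219 left).
April has 30 days (189 left).
May has 31 days (158 left).
June has 30 days (128 left).
July has 31 days (97 left).
August has 31 days (66 left).
September has 30 days (36 left).
October has 31 days (5 left).
5 days into November → 5 November 1978.

5 November 1978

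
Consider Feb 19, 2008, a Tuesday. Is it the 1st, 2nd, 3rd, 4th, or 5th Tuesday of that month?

3rd

Day 19 falls in week ⌈19/7⌉ of the month.
Days 1–7 hold the 1st Tuesday, 8–14 the 2nd, 15–21 the 3rd, 22–28 the 4th, 29–31 the 5th.
19 is in the range for the 3rd.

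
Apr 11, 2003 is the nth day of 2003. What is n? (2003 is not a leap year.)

101

Days in months before Apr: 31 + 28 + 31 = 90.
Plus 11 days into Apr → day 101.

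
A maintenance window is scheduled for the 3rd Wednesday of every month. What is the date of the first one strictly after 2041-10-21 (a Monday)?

October 2041 starts on a Tuesday; its first Wednesday is the 2nd, so the 3rd Wednesday is the 16th — 2041-10-16.
That is not after 2041-10-21, so look at November 2041.
November 2041 starts on a Friday; its first Wednesday is the 6th, so the 3rd Wednesday is the 20th — 2041-11-20.

2041-11-20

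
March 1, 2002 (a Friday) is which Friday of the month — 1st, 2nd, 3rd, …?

Day 1 falls in week ⌈1/7⌉ of the month.
Days 1–7 hold the 1st Friday, 8–14 the 2nd, 15–21 the 3rd, 22–28 the 4th, 29–31 the 5th.
1 is in the range for the 1st.

1st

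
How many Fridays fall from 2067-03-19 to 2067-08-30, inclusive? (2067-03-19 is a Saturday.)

23

2067-03-19 is a Saturday; the first Friday on or after it is 2067-03-25 (6 days later).
From 2067-03-25 to 2067-08-30: 6 + 30 + 31 + 30 + 31 + 30 = 158 days (rest of March, April, May, June, July, August).
158 ÷ 7 = 22 full weeks with remainder 4, so 22 more Fridays after the first → 23.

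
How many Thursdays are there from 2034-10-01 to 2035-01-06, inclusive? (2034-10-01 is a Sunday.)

2034-10-01 is a Sunday; the first Thursday on or after it is 2034-10-05 (4 days later).
From 2034-10-05 to 2035-01-06: 26 + 30 + 31 + 6 = 93 days (rest of October, November, December, January).
93 ÷ 7 = 13 full weeks with remainder 2, so 13 more Thursdays after the first → 14.

14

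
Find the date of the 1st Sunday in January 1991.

The first Sunday of January 1991 is January 6.

6 January 1991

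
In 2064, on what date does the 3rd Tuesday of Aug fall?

Aug 2064 begins on a Friday, so the first Tuesday is Aug 5 (4 days later).
The 3rd Tuesday is 2 weeks later: 5 + 14 = 19.

Aug 19, 2064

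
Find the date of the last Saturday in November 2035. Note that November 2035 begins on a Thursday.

2035-11-24

November 2035 begins on a Thursday, so the first Saturday is November 3 (2 days later).
November 2035 has 30 days. Adding weeks: 3, 10, 17, 24 — the last one ≤ 30 is the 24th.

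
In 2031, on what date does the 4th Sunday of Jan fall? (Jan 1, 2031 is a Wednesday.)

Jan 2031 begins on a Wednesday, so the first Sunday is Jan 5 (4 days later).
The 4th Sunday is 3 weeks later: 5 + 21 = 26.

Jan 26, 2031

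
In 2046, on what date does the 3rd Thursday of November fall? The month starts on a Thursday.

November 2046 begins on a Thursday, so the first Thursday is November 1.
The 3rd Thursday is 2 weeks later: 1 + 14 = 15.

2046-11-15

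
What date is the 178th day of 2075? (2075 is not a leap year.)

June 27, 2075

January has 31 days (178 − 31 = 147 remain).
February has 28 days (147 − 28 = 119 remain).
March has 31 days (119 − 31 = 88 remain).
April has 30 days (88 − 30 = 58 remain).
May has 31 days (58 − 31 = 27 remain).
27 into June → June 27.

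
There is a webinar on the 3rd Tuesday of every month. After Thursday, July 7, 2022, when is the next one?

July 19, 2022

July 2022 starts on a Friday; its first Tuesday is the 5th, so the 3rd Tuesday is the 19th — July 19, 2022.
July 19, 2022 is after July 7, 2022, so that is the next one.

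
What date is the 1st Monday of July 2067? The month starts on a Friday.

July 2067 begins on a Friday, so the first Monday is July 4 (3 days later).

2067-07-04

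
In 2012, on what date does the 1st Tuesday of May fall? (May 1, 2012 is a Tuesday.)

1 May 2012

May 2012 begins on a Tuesday, so the first Tuesday is May 1.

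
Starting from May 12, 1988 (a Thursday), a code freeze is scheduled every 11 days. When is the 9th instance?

The 9th occurrence is 8 intervals after the first: 8 × 11 = 88 days after May 12, 1988.
May has 31 days — 19 days to the end of May leaves 69.
June has 30 days (39 left).
July has 31 days (8 left).
8 days into August → August 8, 1988.

August 8, 1988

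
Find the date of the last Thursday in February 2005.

February 24, 2005

The first Thursday of February 2005 is February 3.
February 2005 has 28 days. Adding weeks: 3, 10, 17, 24 — the last one ≤ 28 is the 24th.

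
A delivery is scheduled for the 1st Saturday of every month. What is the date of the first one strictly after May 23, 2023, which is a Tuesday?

Jun 3, 2023

May 2023 starts on a Monday, so its 1st Saturday is May 6, 2023 (5 days in).
That is not after May 23, 2023, so look at Jun 2023.
Jun 2023 starts on a Thursday, so its 1st Saturday is Jun 3, 2023 (2 days in).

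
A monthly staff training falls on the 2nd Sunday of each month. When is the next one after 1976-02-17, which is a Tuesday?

1976-03-14

February 1976 starts on a Sunday; its first Sunday is the 1st, so the 2nd Sunday is the 8th — 1976-02-08.
That is not after 1976-02-17, so look at March 1976.
March 1976 starts on a Monday; its first Sunday is the 7th, so the 2nd Sunday is the 14th — 1976-03-14.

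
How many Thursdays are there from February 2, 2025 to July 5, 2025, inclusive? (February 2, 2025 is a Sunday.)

February 2, 2025 is a Sunday; the first Thursday on or after it is February 6, 2025 (4 days later).
From February 6, 2025 to July 5, 2025: 22 + 31 + 30 + 31 + 30 + 5 = 149 days (rest of February, March, April, May, June, July).
149 ÷ 7 = 21 full weeks with remainder 2, so 21 more Thursdays after the first → 22.

22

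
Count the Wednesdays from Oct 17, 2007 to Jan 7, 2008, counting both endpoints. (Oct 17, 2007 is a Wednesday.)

12

Oct 17, 2007 is a Wednesday; the first Wednesday on or after it is Oct 17, 2007.
From Oct 17, 2007 to Jan 7, 2008: 14 + 30 + 31 + 7 = 82 days (rest of Oct, Nov, Dec, Jan).
82 ÷ 7 = 11 full weeks with remainder 5, so 11 more Wednesdays after the first → 12.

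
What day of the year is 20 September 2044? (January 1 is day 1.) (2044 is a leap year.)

Days in months before September: 31 + 29 + 31 + 30 + 31 + 30 + 31 + 31 = 244.
Plus 20 days into September → day 264.

264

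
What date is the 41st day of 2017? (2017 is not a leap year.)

10 February 2017

January has 31 days (41 − 31 = 10 remain).
10 into February → February 10.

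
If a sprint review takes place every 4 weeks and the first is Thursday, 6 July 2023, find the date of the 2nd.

The 2nd occurrence is 1 interval after the first: 1 × 28 = 28 days after 6 July 2023.
July has 31 days — 25 days to the end of July leaves 3.
3 days into August → 3 August 2023.

3 August 2023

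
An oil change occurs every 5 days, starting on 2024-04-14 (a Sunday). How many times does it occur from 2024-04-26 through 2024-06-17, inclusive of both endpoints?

10

Occurrences land 5·i days after 2024-04-14 for i = 0, 1, 2, …
2024-04-26 is 12 days after the start; 12 ÷ 5 = 2 remainder 2; since the remainder is 2, round up to i = 3. First occurrence in the window: #4 on 2024-04-29 (3×5 = 15 days in).
2024-06-17 is 64 days after the start; 64 ÷ 5 = 12 remainder 4. Last occurrence in the window: #13 on 2024-06-13.
Occurrences #4 through #13: 10 in total.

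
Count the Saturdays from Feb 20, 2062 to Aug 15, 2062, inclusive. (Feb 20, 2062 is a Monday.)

25

Feb 20, 2062 is a Monday; the first Saturday on or after it is Feb 25, 2062 (5 days later).
From Feb 25, 2062 to Aug 15, 2062: 3 + 31 + 30 + 31 + 30 + 31 + 15 = 171 days (rest of Feb, Mar, Apr, May, Jun, Jul, Aug).
171 ÷ 7 = 24 full weeks with remainder 3, so 24 more Saturdays after the first → 25.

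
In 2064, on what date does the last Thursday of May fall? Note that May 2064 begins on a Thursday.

May 2064 begins on a Thursday, so the first Thursday is May 1.
May 2064 has 31 days. Adding weeks: 1, 8, 15, 22, 29 — the last one ≤ 31 is the 29th.

29 May 2064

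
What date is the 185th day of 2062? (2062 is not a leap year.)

4 July 2062

January has 31 days (185 − 31 = 154 remain).
February has 28 days (154 − 28 = 126 remain).
March has 31 days (126 − 31 = 95 remain).
April has 30 days (95 − 30 = 65 remain).
May has 31 days (65 − 31 = 34 remain).
June has 30 days (34 − 30 = 4 remain).
4 into July → July 4.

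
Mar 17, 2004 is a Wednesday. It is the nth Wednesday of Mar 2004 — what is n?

Day 17 falls in week ⌈17/7⌉ of the month.
Days 1–7 hold the 1st Wednesday, 8–14 the 2nd, 15–21 the 3rd, 22–28 the 4th, 29–31 the 5th.
17 is in the range for the 3rd.

3rd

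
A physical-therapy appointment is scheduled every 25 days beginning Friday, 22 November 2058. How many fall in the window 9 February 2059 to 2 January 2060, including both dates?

Occurrences land 25·i days after 22 November 2058 for i = 0, 1, 2, …
9 February 2059 is 79 days after the start; 79 ÷ 25 = 3 remainder 4; since the remainder is 4, round up to i = 4. First occurrence in the window: #5 on 2 March 2059 (4×25 = 100 days in).
2 January 2060 is 406 days after the start; 406 ÷ 25 = 16 remainder 6. Last occurrence in the window: #17 on 27 December 2059.
Occurrences #5 through #17: 13 in total.

13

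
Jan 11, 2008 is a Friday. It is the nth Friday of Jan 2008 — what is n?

2nd

Day 11 falls in week ⌈11/7⌉ of the month.
Days 1–7 hold the 1st Friday, 8–14 the 2nd, 15–21 the 3rd, 22–28 the 4th, 29–31 the 5th.
11 is in the range for the 2nd.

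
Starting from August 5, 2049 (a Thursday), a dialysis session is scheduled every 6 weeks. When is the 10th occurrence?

August 18, 2050

The 10th occurrence is 9 intervals after the first: 9 × 42 = 378 days after August 5, 2049.
August has 31 days — 26 days to the end of August leaves 352.
September has 30 days (322 left).
October has 31 days (291 left).
November has 30 days (261 left).
December has 31 days (230 left).
January has 31 days (199 left).
February has 28 days (171 left).
March has 31 days (140 left).
April has 30 days (110 left).
May has 31 days (79 left).
June has 30 days (49 left).
July has 31 days (18 left).
18 days into August → August 18, 2050.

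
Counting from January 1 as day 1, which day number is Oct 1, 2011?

274

Days in months before Oct: 31 + 28 + 31 + 30 + 31 + 30 + 31 + 31 + 30 = 273.
Plus 1 day into Oct → day 274.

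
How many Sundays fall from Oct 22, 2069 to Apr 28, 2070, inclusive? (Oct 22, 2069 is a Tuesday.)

Oct 22, 2069 is a Tuesday; the first Sunday on or after it is Oct 27, 2069 (5 days later).
From Oct 27, 2069 to Apr 28, 2070: 4 + 30 + 31 + 31 + 28 + 31 + 28 = 183 days (rest of Oct, Nov, Dec, Jan, Feb, Mar, Apr).
183 ÷ 7 = 26 full weeks with remainder 1, so 26 more Sundays after the first → 27.

27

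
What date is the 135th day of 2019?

January has 31 days (135 − 31 = 104 remain).
February has 28 days (104 − 28 = 76 remain).
March has 31 days (76 − 31 = 45 remain).
April has 30 days (45 − 30 = 15 remain).
15 into May → May 15.

15 May 2019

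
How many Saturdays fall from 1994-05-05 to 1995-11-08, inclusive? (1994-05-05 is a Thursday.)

1994-05-05 is a Thursday; the first Saturday on or after it is 1994-05-07 (2 days later).
From 1994-05-07 to 1995-11-08: 238 + 312 = 550 days (rest of 1994, to 1995-11-08 in 1995).
550 ÷ 7 = 78 full weeks with remainder 4, so 78 more Saturdays after the first → 79.

79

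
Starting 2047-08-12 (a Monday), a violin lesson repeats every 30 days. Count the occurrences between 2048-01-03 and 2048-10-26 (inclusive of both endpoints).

Occurrences land 30·i days after 2047-08-12 for i = 0, 1, 2, …
2048-01-03 is 144 days after the start; 144 ÷ 30 = 4 remainder 24; since the remainder is 24, round up to i = 5. First occurrence in the window: #6 on 2048-01-09 (5×30 = 150 days in).
2048-10-26 is 441 days after the start; 441 ÷ 30 = 14 remainder 21. Last occurrence in the window: #15 on 2048-10-05.
Occurrences #6 through #15: 10 in total.

10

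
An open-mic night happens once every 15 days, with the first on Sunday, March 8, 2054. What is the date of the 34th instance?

July 16, 2055

The 34th occurrence is 33 intervals after the first: 33 × 15 = 495 days after March 8, 2054.
March has 31 days — 23 days to the end of March leaves 472.
From end of March to end of 2054 is 275 days (197 left).
January has 31 days (166 left).
February has 28 days (138 left).
March has 31 days (107 left).
April has 30 days (77 left).
May has 31 days (46 left).
June has 30 days (16 left).
16 days into July → July 16, 2055.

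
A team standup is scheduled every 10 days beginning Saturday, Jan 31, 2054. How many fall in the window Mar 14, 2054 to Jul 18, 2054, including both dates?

Occurrences land 10·i days after Jan 31, 2054 for i = 0, 1, 2, …
Mar 14, 2054 is 42 days after the start; 42 ÷ 10 = 4 remainder 2; since the remainder is 2, round up to i = 5. First occurrence in the window: #6 on Mar 22, 2054 (5×10 = 50 days in).
Jul 18, 2054 is 168 days after the start; 168 ÷ 10 = 16 remainder 8. Last occurrence in the window: #17 on Jul 10, 2054.
Occurrences #6 through #17: 12 in total.

12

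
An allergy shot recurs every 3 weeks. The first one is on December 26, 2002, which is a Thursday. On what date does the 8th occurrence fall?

The 8th occurrence is 7 intervals after the first: 7 × 21 = 147 days after December 26, 2002.
December has 31 days — 5 days to the end of December leaves 142.
January has 31 days (111 left).
February has 28 days (83 left).
March has 31 days (52 left).
April has 30 days (22 left).
22 days into May → May 22, 2003.

May 22, 2003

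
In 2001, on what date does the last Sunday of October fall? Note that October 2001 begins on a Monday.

October 2001 begins on a Monday, so the first Sunday is October 7 (6 days later).
October 2001 has 31 days. Adding weeks: 7, 14, 21, 28 — the last one ≤ 31 is the 28th.

28 October 2001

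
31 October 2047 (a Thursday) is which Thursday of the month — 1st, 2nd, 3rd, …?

5th

Day 31 falls in week ⌈31/7⌉ of the month.
Days 1–7 hold the 1st Thursday, 8–14 the 2nd, 15–21 the 3rd, 22–28 the 4th, 29–31 the 5th.
31 is in the range for the 5th.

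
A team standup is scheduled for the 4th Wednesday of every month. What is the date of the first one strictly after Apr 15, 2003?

Apr 23, 2003

Apr 2003 starts on a Tuesday; its first Wednesday is the 2nd, so the 4th Wednesday is the 23rd — Apr 23, 2003.
Apr 23, 2003 is after Apr 15, 2003, so that is the next one.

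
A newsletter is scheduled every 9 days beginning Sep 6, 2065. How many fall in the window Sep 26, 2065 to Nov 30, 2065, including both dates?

7

Occurrences land 9·i days after Sep 6, 2065 for i = 0, 1, 2, …
Sep 26, 2065 is 20 days after the start; 20 ÷ 9 = 2 remainder 2; since the remainder is 2, round up to i = 3. First occurrence in the window: #4 on Oct 3, 2065 (3×9 = 27 days in).
Nov 30, 2065 is 85 days after the start; 85 ÷ 9 = 9 remainder 4. Last occurrence in the window: #10 on Nov 26, 2065.
Occurrences #4 through #10: 7 in total.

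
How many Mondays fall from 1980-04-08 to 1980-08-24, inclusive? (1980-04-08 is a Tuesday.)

19

1980-04-08 is a Tuesday; the first Monday on or after it is 1980-04-14 (6 days later).
From 1980-04-14 to 1980-08-24: 16 + 31 + 30 + 31 + 24 = 132 days (rest of April, May, June, July, August).
132 ÷ 7 = 18 full weeks with remainder 6, so 18 more Mondays after the first → 19.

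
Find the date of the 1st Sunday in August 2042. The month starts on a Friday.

3 August 2042

August 2042 begins on a Friday, so the first Sunday is August 3 (2 days later).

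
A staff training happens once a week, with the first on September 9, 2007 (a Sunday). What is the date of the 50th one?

August 17, 2008

The 50th occurrence is 49 intervals after the first: 49 × 7 = 343 days after September 9, 2007.
September has 30 days — 21 days to the end of September leaves 322.
October has 31 days (291 left).
November has 30 days (261 left).
December has 31 days (230 left).
January has 31 days (199 left).
February has 29 days (170 left).
March has 31 days (139 left).
April has 30 days (109 left).
May has 31 days (78 left).
June has 30 days (48 left).
July has 31 days (17 left).
17 days into August → August 17, 2008.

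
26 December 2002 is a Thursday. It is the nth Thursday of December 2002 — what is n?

4th

Day 26 falls in week ⌈26/7⌉ of the month.
Days 1–7 hold the 1st Thursday, 8–14 the 2nd, 15–21 the 3rd, 22–28 the 4th, 29–31 the 5th.
26 is in the range for the 4th.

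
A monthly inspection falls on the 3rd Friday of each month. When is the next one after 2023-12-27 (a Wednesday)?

2024-01-19

December 2023 starts on a Friday; its first Friday is the 1st, so the 3rd Friday is the 15th — 2023-12-15.
That is not after 2023-12-27, so look at January 2024.
January 2024 starts on a Monday; its first Friday is the 5th, so the 3rd Friday is the 19th — 2024-01-19.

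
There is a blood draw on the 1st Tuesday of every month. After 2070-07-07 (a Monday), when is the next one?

July 2070 starts on a Tuesday, so its 1st Tuesday is 2070-07-01.
That is not after 2070-07-07, so look at August 2070.
August 2070 starts on a Friday, so its 1st Tuesday is 2070-08-05 (4 days in).

2070-08-05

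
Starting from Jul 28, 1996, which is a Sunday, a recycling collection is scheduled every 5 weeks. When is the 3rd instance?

The 3rd occurrence is 2 intervals after the first: 2 × 35 = 70 days after Jul 28, 1996.
Jul has 31 days — 3 days to the end of Jul leaves 67.
Aug has 31 days (36 left).
Sep has 30 days (6 left).
6 days into Oct → Oct 6, 1996.

Oct 6, 1996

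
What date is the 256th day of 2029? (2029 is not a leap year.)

January has 31 days (256 − 31 = 225 remain).
February has 28 days (225 − 28 = 197 remain).
March has 31 days (197 − 31 = 166 remain).
April has 30 days (166 − 30 = 136 remain).
May has 31 days (136 − 31 = 105 remain).
June has 30 days (105 − 30 = 75 remain).
July has 31 days (75 − 31 = 44 remain).
August has 31 days (44 − 31 = 13 remain).
13 into September → September 13.

September 13, 2029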